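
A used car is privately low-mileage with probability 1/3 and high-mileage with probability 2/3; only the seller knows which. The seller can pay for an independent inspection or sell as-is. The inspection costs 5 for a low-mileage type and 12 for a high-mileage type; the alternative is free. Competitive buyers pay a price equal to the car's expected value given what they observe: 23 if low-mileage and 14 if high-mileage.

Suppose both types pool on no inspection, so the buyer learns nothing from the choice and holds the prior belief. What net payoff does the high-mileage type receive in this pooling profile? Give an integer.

Pooled price = 1/3·23 + 2/3·14 = 17.
high-mileage pays no cost for no inspection, so net payoff = 17.

17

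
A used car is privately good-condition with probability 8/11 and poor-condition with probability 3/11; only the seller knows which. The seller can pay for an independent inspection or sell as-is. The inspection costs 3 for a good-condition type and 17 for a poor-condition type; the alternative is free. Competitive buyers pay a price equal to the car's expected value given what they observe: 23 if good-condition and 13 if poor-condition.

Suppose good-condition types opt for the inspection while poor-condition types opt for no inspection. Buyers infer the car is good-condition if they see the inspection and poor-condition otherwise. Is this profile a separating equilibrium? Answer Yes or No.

Under these beliefs, the inspection earns price 23 and no inspection earns price 13.
good-condition: the inspection nets 23 − 3 = 20; no inspection nets 13. good-condition prefers the inspection.
poor-condition: the inspection nets 23 − 17 = 6; no inspection nets 13. poor-condition prefers no inspection.
Neither type deviates, so the separating profile is an equilibrium.

Yes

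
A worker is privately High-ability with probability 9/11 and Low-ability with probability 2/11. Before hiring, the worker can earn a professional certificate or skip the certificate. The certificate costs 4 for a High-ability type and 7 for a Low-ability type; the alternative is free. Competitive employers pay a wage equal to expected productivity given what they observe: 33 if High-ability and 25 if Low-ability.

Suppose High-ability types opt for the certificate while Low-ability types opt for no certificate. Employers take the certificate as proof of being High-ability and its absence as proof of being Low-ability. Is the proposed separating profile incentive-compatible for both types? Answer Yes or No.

No

Under these beliefs, the certificate earns wage 33 and no certificate earns wage 25.
High-ability: the certificate nets 33 − 4 = 29; no certificate nets 25. High-ability prefers the certificate.
Low-ability: the certificate nets 33 − 7 = 26; no certificate nets 25. Low-ability would deviate to the certificate.
Low-ability has a profitable deviation, so the profile is not an equilibrium.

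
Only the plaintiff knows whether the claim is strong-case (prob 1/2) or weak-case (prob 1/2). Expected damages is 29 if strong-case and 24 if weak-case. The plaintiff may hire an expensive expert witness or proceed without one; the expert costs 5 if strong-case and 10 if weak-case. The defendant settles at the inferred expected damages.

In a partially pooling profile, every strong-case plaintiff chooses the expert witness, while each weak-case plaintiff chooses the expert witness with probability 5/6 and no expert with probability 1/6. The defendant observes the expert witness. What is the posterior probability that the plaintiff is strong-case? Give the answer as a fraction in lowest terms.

P(the expert witness) = (1/2)·1 + (1/2)·(5/6) = 11/12.
By Bayes' rule, P(strong-case | the expert witness) = (1/2) / (11/12) = 6/11.

6/11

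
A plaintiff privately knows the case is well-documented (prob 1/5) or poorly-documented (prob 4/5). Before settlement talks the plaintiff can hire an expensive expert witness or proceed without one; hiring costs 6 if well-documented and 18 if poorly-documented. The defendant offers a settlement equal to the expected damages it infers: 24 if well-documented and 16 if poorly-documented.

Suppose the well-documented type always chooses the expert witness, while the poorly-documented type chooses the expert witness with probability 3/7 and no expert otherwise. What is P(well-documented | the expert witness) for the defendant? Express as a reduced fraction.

P(the expert witness) = (1/5)·1 + (4/5)·(3/7) = 19/35.
By Bayes' rule, P(well-documented | the expert witness) = (1/5) / (19/35) = 7/19.

7/19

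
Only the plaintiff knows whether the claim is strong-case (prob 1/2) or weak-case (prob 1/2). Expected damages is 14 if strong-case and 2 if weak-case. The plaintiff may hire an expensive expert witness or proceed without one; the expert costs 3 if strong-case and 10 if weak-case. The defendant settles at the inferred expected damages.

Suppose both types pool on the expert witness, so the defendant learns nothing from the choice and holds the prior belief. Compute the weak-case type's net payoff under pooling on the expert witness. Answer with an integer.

-2

Pooled settlement = 1/2·14 + 1/2·2 = 8.
weak-case pays cost 10 for the expert witness, so net payoff = 8 − 10 = -2.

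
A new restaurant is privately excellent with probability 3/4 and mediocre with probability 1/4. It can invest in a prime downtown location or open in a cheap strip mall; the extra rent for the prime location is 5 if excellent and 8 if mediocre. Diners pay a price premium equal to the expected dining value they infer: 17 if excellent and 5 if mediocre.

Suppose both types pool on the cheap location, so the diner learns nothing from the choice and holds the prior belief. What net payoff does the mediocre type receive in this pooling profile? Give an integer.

14

Pooled price premium = 3/4·17 + 1/4·5 = 14.
mediocre pays no cost for the cheap location, so net payoff = 14.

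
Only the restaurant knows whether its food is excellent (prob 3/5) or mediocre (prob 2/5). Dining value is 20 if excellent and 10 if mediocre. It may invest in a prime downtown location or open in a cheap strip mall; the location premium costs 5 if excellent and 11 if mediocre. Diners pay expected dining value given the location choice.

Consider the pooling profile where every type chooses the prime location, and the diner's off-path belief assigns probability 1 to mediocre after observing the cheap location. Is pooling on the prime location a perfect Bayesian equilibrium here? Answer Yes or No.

No

On path, the diner holds the prior and pays 3/5·20 + 2/5·10 = 16. Off path (the cheap location), believing mediocre, it pays 10.
excellent: the prime location nets 16 − 5 = 11; the cheap location nets 10. excellent stays.
mediocre: the prime location nets 16 − 11 = 5; the cheap location nets 10. mediocre would deviate.
A type deviates, so pooling fails.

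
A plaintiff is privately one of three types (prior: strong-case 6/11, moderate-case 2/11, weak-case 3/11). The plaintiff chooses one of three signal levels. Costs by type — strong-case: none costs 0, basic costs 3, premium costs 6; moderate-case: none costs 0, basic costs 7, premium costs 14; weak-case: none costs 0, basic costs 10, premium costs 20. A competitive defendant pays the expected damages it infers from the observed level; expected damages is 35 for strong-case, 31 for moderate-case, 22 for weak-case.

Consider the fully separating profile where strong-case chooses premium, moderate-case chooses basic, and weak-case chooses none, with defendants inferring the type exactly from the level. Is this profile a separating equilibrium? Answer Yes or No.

Yes

Separating settlements: premium → 35, basic → 31, none → 22.
strong-case (assigned premium): none: 22 − 0 = 22; basic: 31 − 3 = 28; premium: 35 − 6 = 29. strong-case stays.
moderate-case (assigned basic): none: 22 − 0 = 22; basic: 31 − 7 = 24; premium: 35 − 14 = 21. moderate-case stays.
weak-case (assigned none): none: 22 − 0 = 22; basic: 31 − 10 = 21; premium: 35 − 20 = 15. weak-case stays.
Every type prefers its assigned level; separation holds.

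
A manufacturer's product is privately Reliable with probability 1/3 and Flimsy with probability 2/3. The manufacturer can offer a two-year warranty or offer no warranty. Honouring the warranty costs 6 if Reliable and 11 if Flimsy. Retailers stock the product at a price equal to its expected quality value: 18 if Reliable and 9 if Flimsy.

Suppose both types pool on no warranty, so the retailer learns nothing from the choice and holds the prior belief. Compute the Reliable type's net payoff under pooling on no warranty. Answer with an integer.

12

Pooled price = 1/3·18 + 2/3·9 = 12.
Reliable pays no cost for no warranty, so net payoff = 12.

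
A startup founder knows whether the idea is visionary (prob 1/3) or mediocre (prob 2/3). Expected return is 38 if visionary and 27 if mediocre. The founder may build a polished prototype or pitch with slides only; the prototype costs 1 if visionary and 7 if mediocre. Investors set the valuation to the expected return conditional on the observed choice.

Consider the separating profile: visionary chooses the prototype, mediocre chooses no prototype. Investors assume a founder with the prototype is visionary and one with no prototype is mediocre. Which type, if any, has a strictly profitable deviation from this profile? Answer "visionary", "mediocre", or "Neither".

The prototype pays 38; no prototype pays 27.
visionary: assigned the prototype, nets 38 − 1 = 37; deviating to no prototype nets 27.
mediocre: assigned no prototype, nets 27; deviating to the prototype nets 38 − 7 = 31.
The mediocre type gains 4 by deviating.

mediocre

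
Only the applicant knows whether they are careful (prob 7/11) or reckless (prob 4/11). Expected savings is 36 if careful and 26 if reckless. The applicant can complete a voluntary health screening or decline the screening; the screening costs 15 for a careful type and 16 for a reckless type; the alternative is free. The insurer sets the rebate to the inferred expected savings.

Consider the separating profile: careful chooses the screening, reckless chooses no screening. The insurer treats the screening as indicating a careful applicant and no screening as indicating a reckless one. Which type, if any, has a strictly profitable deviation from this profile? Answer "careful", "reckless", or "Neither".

The screening pays 36; no screening pays 26.
careful: assigned the screening, nets 36 − 15 = 21; deviating to no screening nets 26.
reckless: assigned no screening, nets 26; deviating to the screening nets 36 − 16 = 20.
The careful type gains 5 by deviating.

careful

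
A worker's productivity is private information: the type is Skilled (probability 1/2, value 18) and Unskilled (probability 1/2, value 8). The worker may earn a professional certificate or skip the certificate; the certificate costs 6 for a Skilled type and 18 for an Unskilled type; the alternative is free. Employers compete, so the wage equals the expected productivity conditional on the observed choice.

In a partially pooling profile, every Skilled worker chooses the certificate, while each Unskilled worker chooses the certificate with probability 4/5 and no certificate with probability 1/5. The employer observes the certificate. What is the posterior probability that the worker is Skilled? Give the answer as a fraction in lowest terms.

5/9

P(the certificate) = (1/2)·1 + (1/2)·(4/5) = 9/10.
By Bayes' rule, P(Skilled | the certificate) = (1/2) / (9/10) = 5/9.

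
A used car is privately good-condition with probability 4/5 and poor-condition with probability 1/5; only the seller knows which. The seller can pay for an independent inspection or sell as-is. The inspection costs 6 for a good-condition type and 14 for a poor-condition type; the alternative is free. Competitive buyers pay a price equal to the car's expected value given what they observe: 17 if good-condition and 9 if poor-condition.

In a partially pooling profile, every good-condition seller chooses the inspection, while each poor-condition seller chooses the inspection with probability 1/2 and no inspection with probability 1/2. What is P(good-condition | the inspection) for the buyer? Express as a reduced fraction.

8/9

P(the inspection) = (4/5)·1 + (1/5)·(1/2) = 9/10.
By Bayes' rule, P(good-condition | the inspection) = (4/5) / (9/10) = 8/9.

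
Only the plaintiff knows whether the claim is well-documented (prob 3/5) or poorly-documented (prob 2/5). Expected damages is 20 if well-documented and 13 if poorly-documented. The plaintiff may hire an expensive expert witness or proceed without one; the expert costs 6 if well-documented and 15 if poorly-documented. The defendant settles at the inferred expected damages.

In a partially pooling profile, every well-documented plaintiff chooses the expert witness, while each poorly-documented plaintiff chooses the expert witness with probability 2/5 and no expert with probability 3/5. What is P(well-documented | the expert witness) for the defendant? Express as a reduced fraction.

P(the expert witness) = (3/5)·1 + (2/5)·(2/5) = 19/25.
By Bayes' rule, P(well-documented | the expert witness) = (3/5) / (19/25) = 15/19.

15/19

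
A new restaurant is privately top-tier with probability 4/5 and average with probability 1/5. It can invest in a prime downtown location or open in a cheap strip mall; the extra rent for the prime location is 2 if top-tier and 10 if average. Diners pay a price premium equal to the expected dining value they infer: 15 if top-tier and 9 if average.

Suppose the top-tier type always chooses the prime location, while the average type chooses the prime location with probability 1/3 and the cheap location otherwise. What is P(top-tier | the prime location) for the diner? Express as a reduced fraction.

12/13

P(the prime location) = (4/5)·1 + (1/5)·(1/3) = 13/15.
By Bayes' rule, P(top-tier | the prime location) = (4/5) / (13/15) = 12/13.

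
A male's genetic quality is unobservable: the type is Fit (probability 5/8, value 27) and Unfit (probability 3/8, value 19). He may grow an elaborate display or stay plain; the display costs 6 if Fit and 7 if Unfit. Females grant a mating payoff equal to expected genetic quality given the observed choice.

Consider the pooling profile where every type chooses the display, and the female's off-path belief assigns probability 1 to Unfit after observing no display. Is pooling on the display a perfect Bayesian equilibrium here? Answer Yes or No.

On path, the female holds the prior and pays 5/8·27 + 3/8·19 = 24. Off path (no display), believing Unfit, it pays 19.
Fit: the display nets 24 − 6 = 18; no display nets 19. Fit would deviate.
Unfit: the display nets 24 − 7 = 17; no display nets 19. Unfit would deviate.
A type deviates, so pooling fails.

No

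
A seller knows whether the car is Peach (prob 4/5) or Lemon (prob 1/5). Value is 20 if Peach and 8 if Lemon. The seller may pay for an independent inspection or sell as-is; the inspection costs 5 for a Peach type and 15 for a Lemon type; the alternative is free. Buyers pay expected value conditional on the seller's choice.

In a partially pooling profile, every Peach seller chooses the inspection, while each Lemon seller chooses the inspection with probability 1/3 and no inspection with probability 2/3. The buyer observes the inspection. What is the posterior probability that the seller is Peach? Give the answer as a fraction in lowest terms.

12/13

P(the inspection) = (4/5)·1 + (1/5)·(1/3) = 13/15.
By Bayes' rule, P(Peach | the inspection) = (4/5) / (13/15) = 12/13.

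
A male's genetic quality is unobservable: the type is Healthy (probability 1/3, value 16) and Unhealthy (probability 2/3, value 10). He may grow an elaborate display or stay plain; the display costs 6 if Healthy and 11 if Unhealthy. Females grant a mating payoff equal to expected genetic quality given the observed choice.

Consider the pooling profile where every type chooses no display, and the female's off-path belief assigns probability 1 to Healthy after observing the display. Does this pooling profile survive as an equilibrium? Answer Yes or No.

On path, the female holds the prior and pays 1/3·16 + 2/3·10 = 12. Off path (the display), believing Healthy, it pays 16.
Healthy: no display nets 12; the display nets 16 − 6 = 10. Healthy stays.
Unhealthy: no display nets 12; the display nets 16 − 11 = 5. Unhealthy stays.
No type deviates, so pooling is sustained.

Yes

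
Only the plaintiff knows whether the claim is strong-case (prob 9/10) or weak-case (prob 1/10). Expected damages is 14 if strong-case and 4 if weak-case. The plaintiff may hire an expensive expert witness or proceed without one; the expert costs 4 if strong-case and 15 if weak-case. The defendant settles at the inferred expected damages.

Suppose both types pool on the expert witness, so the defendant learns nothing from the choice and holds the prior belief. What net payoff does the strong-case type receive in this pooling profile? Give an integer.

Pooled settlement = 9/10·14 + 1/10·4 = 13.
strong-case pays cost 4 for the expert witness, so net payoff = 13 − 4 = 9.

9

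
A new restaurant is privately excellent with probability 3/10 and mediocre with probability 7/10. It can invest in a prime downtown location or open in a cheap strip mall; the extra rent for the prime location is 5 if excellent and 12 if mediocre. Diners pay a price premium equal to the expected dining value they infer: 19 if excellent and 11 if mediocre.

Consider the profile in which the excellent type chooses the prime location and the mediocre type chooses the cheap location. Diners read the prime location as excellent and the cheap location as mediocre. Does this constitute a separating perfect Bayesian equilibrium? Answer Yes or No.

Under these beliefs, the prime location earns price premium 19 and the cheap location earns price premium 11.
excellent: the prime location nets 19 − 5 = 14; the cheap location nets 11. excellent prefers the prime location.
mediocre: the prime location nets 19 − 12 = 7; the cheap location nets 11. mediocre prefers the cheap location.
Neither type deviates, so the separating profile is an equilibrium.

Yes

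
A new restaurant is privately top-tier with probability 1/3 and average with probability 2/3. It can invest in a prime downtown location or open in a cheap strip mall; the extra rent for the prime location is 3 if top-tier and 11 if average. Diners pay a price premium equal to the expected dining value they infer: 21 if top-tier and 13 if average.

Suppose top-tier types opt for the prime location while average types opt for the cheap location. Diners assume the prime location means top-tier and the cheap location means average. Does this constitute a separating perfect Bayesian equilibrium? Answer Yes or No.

Yes

Under these beliefs, the prime location earns price premium 21 and the cheap location earns price premium 13.
top-tier: the prime location nets 21 − 3 = 18; the cheap location nets 13. top-tier prefers the prime location.
average: the prime location nets 21 − 11 = 10; the cheap location nets 13. average prefers the cheap location.
Neither type deviates, so the separating profile is an equilibrium.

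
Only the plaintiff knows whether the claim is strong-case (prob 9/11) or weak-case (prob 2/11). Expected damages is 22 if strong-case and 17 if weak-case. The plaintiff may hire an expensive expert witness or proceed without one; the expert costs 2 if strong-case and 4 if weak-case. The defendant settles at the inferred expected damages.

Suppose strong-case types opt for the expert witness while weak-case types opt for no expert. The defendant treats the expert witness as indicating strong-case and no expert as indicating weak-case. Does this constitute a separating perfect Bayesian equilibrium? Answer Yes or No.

Under these beliefs, the expert witness earns settlement 22 and no expert earns settlement 17.
strong-case: the expert witness nets 22 − 2 = 20; no expert nets 17. strong-case prefers the expert witness.
weak-case: the expert witness nets 22 − 4 = 18; no expert nets 17. weak-case would deviate to the expert witness.
weak-case has a profitable deviation, so the profile is not an equilibrium.

No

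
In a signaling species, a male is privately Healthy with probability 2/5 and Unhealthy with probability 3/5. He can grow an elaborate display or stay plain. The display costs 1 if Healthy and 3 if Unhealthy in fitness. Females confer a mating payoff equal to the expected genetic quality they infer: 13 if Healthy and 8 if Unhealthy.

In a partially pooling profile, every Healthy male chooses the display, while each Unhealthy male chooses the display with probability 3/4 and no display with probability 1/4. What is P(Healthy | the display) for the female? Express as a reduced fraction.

8/17

P(the display) = (2/5)·1 + (3/5)·(3/4) = 17/20.
By Bayes' rule, P(Healthy | the display) = (2/5) / (17/20) = 8/17.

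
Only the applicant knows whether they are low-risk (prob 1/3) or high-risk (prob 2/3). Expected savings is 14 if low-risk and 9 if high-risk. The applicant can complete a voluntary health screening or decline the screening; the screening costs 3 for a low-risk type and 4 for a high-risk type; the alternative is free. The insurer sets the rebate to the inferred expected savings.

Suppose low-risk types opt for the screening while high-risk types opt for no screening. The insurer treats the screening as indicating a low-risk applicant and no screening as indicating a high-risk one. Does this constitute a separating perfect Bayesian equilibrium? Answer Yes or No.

No

Under these beliefs, the screening earns rebate 14 and no screening earns rebate 9.
low-risk: the screening nets 14 − 3 = 11; no screening nets 9. low-risk prefers the screening.
high-risk: the screening nets 14 − 4 = 10; no screening nets 9. high-risk would deviate to the screening.
high-risk has a profitable deviation, so the profile is not an equilibrium.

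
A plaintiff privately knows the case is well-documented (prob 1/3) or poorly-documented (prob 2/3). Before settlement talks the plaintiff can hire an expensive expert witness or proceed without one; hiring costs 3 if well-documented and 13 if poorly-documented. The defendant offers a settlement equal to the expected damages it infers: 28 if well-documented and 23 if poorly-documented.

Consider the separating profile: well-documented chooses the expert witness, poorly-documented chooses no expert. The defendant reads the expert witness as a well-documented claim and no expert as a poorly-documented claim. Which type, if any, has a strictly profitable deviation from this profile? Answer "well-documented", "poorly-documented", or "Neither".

Neither

The expert witness pays 28; no expert pays 23.
well-documented: assigned the expert witness, nets 28 − 3 = 25; deviating to no expert nets 23.
poorly-documented: assigned no expert, nets 23; deviating to the expert witness nets 28 − 13 = 15.
Both types strictly prefer their assigned action; no profitable deviation.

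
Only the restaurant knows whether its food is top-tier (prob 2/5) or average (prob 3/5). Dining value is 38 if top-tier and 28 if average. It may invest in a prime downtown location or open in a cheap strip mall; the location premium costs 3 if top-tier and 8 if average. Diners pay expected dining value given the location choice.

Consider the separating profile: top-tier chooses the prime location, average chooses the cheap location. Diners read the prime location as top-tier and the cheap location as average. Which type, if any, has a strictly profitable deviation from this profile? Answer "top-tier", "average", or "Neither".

average

The prime location pays 38; the cheap location pays 28.
top-tier: assigned the prime location, nets 38 − 3 = 35; deviating to the cheap location nets 28.
average: assigned the cheap location, nets 28; deviating to the prime location nets 38 − 8 = 30.
The average type gains 2 by deviating.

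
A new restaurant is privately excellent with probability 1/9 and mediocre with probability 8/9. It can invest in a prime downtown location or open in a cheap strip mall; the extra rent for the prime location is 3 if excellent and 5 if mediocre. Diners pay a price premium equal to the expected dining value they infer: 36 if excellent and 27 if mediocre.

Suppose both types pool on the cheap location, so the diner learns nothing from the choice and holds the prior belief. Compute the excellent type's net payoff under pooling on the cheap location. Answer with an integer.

28

Pooled price premium = 1/9·36 + 8/9·27 = 28.
excellent pays no cost for the cheap location, so net payoff = 28.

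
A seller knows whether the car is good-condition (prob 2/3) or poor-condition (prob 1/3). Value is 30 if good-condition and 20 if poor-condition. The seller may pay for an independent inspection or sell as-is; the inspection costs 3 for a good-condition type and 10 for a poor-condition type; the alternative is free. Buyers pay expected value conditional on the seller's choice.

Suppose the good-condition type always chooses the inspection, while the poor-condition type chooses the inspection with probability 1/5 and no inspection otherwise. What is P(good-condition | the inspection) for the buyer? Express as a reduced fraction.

P(the inspection) = (2/3)·1 + (1/3)·(1/5) = 11/15.
By Bayes' rule, P(good-condition | the inspection) = (2/3) / (11/15) = 10/11.

10/11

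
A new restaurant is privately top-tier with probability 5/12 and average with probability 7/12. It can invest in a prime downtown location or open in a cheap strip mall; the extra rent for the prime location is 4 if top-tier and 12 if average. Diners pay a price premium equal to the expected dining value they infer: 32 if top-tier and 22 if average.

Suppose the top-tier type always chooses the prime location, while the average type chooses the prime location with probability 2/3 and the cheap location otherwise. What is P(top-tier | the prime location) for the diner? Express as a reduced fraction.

15/29

P(the prime location) = (5/12)·1 + (7/12)·(2/3) = 29/36.
By Bayes' rule, P(top-tier | the prime location) = (5/12) / (29/36) = 15/29.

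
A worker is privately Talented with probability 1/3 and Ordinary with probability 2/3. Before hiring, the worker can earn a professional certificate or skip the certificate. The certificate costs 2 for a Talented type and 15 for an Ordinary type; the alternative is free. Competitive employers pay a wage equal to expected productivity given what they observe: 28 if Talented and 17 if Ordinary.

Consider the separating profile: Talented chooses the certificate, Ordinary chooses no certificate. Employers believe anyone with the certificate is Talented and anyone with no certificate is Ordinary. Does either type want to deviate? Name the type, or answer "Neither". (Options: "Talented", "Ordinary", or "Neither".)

The certificate pays 28; no certificate pays 17.
Talented: assigned the certificate, nets 28 − 2 = 26; deviating to no certificate nets 17.
Ordinary: assigned no certificate, nets 17; deviating to the certificate nets 28 − 15 = 13.
Both types strictly prefer their assigned action; no profitable deviation.

Neither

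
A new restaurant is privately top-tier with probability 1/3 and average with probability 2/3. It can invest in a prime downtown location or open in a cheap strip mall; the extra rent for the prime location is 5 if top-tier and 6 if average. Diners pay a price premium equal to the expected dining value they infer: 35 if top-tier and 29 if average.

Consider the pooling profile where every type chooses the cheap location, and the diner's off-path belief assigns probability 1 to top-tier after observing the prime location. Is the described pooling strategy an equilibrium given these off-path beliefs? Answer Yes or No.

On path, the diner holds the prior and pays 1/3·35 + 2/3·29 = 31. Off path (the prime location), believing top-tier, it pays 35.
top-tier: the cheap location nets 31; the prime location nets 35 − 5 = 30. top-tier stays.
average: the cheap location nets 31; the prime location nets 35 − 6 = 29. average stays.
No type deviates, so pooling is sustained.

Yes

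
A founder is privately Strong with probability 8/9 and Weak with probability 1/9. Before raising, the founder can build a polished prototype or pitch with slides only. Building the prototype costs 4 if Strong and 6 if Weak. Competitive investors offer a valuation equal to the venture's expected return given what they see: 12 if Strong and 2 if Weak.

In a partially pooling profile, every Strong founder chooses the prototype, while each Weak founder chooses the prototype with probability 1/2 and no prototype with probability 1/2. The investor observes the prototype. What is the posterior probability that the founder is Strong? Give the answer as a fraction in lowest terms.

P(the prototype) = (8/9)·1 + (1/9)·(1/2) = 17/18.
By Bayes' rule, P(Strong | the prototype) = (8/9) / (17/18) = 16/17.

16/17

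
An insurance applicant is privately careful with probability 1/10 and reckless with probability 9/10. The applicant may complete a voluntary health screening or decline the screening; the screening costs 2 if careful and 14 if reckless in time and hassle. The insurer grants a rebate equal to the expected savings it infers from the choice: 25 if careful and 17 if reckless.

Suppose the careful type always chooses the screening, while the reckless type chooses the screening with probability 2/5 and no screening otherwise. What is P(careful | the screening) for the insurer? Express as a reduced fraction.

P(the screening) = (1/10)·1 + (9/10)·(2/5) = 23/50.
By Bayes' rule, P(careful | the screening) = (1/10) / (23/50) = 5/23.

5/23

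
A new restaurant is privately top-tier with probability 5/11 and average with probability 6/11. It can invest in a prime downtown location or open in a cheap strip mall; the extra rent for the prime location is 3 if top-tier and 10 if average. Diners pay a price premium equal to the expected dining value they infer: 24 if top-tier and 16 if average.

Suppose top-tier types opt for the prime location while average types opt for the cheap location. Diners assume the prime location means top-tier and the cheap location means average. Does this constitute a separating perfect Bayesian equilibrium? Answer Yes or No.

Under these beliefs, the prime location earns price premium 24 and the cheap location earns price premium 16.
top-tier: the prime location nets 24 − 3 = 21; the cheap location nets 16. top-tier prefers the prime location.
average: the prime location nets 24 − 10 = 14; the cheap location nets 16. average prefers the cheap location.
Neither type deviates, so the separating profile is an equilibrium.

Yes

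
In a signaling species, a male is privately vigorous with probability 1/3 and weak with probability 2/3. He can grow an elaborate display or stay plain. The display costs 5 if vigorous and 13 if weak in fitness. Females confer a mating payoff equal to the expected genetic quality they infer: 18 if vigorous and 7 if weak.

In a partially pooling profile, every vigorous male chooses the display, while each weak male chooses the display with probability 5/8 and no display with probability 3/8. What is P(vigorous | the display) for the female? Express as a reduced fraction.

4/9

P(the display) = (1/3)·1 + (2/3)·(5/8) = 3/4.
By Bayes' rule, P(vigorous | the display) = (1/3) / (3/4) = 4/9.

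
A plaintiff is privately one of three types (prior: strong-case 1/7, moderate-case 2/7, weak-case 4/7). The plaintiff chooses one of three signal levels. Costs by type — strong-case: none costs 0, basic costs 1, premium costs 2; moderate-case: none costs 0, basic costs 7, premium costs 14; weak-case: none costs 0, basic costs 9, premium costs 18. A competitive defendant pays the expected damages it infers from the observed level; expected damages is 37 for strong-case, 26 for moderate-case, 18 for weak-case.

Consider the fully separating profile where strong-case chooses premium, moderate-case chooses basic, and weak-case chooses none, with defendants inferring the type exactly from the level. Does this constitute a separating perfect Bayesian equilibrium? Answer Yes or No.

Separating settlements: premium → 37, basic → 26, none → 18.
strong-case (assigned premium): none: 18 − 0 = 18; basic: 26 − 1 = 25; premium: 37 − 2 = 35. strong-case stays.
moderate-case (assigned basic): none: 18 − 0 = 18; basic: 26 − 7 = 19; premium: 37 − 14 = 23. moderate-case prefers premium.
weak-case (assigned none): none: 18 − 0 = 18; basic: 26 − 9 = 17; premium: 37 − 18 = 19. weak-case prefers premium.
At least one type deviates; the separating profile fails.

No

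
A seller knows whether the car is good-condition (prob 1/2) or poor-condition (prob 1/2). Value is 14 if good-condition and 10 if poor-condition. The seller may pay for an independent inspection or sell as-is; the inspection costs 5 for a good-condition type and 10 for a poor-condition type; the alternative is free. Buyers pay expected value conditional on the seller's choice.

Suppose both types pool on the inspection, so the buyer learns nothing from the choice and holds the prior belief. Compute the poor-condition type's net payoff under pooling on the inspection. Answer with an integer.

2

Pooled price = 1/2·14 + 1/2·10 = 12.
poor-condition pays cost 10 for the inspection, so net payoff = 12 − 10 = 2.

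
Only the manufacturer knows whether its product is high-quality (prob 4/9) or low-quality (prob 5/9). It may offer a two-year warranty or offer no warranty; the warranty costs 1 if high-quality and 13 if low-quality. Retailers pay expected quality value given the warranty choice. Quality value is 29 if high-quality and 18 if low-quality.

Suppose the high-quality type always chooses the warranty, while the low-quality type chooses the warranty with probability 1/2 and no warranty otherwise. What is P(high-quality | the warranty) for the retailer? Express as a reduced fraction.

8/13

P(the warranty) = (4/9)·1 + (5/9)·(1/2) = 13/18.
By Bayes' rule, P(high-quality | the warranty) = (4/9) / (13/18) = 8/13.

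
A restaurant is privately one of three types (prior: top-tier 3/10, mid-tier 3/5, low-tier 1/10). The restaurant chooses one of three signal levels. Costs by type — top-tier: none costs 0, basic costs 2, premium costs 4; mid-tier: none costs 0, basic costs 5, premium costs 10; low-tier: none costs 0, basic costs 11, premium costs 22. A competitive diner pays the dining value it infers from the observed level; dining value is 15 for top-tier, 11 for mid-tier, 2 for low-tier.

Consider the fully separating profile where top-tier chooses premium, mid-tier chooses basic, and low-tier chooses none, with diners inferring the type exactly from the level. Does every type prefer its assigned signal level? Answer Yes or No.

Yes

Separating price premiums: premium → 15, basic → 11, none → 2.
top-tier (assigned premium): none: 2 − 0 = 2; basic: 11 − 2 = 9; premium: 15 − 4 = 11. top-tier stays.
mid-tier (assigned basic): none: 2 − 0 = 2; basic: 11 − 5 = 6; premium: 15 − 10 = 5. mid-tier stays.
low-tier (assigned none): none: 2 − 0 = 2; basic: 11 − 11 = 0; premium: 15 − 22 = -7. low-tier stays.
Every type prefers its assigned level; separation holds.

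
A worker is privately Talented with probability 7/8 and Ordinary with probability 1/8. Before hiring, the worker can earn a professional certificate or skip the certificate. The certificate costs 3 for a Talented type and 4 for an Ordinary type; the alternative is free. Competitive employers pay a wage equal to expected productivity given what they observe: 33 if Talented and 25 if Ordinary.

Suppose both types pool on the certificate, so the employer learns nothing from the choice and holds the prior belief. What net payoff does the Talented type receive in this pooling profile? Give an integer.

29

Pooled wage = 7/8·33 + 1/8·25 = 32.
Talented pays cost 3 for the certificate, so net payoff = 32 − 3 = 29.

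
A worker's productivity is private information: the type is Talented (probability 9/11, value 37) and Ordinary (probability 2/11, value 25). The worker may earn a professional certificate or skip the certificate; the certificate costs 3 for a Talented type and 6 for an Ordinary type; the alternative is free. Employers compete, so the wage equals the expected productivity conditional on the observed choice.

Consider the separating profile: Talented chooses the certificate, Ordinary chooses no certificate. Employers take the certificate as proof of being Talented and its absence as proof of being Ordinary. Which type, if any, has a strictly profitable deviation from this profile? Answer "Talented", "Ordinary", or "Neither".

The certificate pays 37; no certificate pays 25.
Talented: assigned the certificate, nets 37 − 3 = 34; deviating to no certificate nets 25.
Ordinary: assigned no certificate, nets 25; deviating to the certificate nets 37 − 6 = 31.
The Ordinary type gains 6 by deviating.

Ordinary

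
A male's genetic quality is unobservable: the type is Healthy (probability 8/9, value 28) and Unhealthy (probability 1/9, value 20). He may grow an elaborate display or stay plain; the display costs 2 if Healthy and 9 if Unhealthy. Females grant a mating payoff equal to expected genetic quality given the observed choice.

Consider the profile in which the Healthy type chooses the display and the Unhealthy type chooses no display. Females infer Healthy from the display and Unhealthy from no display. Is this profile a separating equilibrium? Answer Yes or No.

Yes

Under these beliefs, the display earns mating payoff 28 and no display earns mating payoff 20.
Healthy: the display nets 28 − 2 = 26; no display nets 20. Healthy prefers the display.
Unhealthy: the display nets 28 − 9 = 19; no display nets 20. Unhealthy prefers no display.
Neither type deviates, so the separating profile is an equilibrium.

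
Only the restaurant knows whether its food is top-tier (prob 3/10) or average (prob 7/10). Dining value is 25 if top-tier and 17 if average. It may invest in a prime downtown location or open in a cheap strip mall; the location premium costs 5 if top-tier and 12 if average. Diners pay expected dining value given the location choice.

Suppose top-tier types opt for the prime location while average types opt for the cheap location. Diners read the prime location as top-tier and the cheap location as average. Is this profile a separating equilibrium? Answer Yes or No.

Yes

Under these beliefs, the prime location earns price premium 25 and the cheap location earns price premium 17.
top-tier: the prime location nets 25 − 5 = 20; the cheap location nets 17. top-tier prefers the prime location.
average: the prime location nets 25 − 12 = 13; the cheap location nets 17. average prefers the cheap location.
Neither type deviates, so the separating profile is an equilibrium.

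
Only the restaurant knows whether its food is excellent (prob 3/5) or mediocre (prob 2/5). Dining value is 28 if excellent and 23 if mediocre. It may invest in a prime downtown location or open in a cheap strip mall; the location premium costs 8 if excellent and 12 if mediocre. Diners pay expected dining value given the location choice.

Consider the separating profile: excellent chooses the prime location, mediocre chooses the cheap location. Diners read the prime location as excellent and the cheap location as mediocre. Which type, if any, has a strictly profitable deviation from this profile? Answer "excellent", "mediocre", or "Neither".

The prime location pays 28; the cheap location pays 23.
excellent: assigned the prime location, nets 28 − 8 = 20; deviating to the cheap location nets 23.
mediocre: assigned the cheap location, nets 23; deviating to the prime location nets 28 − 12 = 16.
The excellent type gains 3 by deviating.

excellent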